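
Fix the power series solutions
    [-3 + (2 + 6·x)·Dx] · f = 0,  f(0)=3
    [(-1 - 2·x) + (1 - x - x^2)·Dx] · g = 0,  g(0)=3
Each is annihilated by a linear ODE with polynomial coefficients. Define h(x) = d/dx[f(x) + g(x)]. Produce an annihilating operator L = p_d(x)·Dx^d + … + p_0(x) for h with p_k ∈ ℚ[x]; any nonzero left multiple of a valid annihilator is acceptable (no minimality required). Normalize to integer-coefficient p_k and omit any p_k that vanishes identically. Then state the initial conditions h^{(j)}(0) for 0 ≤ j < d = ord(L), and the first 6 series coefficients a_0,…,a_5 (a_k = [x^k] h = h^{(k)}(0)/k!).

L = (-216 - 666·x - 972·x^2 - 468·x^3 - 270·x^4) + (-45 - 624·x - 2079·x^2 - 2688·x^3 - 1737·x^4 - 810·x^5)·Dx + (22 + 122·x + 146·x^2 - 162·x^3 - 426·x^4 - 474·x^5 - 180·x^6)·Dx^2  (order 2).
h: a_k = 15/2, 21/4, 675/16, 705/32, 56235/256, -17973/512, …
ICs: h(0) = 15/2, h′(0) = 21/4.

f: a_k = 3, 9/2, -27/8, 81/16, -1215/128, 5103/256, …
g: a_k = 3, 3, 6, 9, 15, 24, …
Weyl lclm of L_f,L_g ⇒ L₀ (ord ≤ 2).
Differentiate: ansatz ord ≤ ord L₀ ⇒ L.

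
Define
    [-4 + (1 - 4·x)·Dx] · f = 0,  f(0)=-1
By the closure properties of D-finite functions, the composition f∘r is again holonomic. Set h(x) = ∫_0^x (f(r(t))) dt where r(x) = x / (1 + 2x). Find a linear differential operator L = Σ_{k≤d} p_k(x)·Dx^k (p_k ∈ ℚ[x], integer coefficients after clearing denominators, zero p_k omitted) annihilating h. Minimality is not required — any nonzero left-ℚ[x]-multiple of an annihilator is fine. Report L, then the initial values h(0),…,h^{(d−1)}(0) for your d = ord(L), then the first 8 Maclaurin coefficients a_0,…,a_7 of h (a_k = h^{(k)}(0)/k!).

L = 4·Dx + (-1 + 4·x^2)·Dx^2  (order 2).
h: a_k = 0, -1, -2, -8/3, -4, -32/5, -32/3, -128/7, …
ICs: h(0) = 0, h′(0) = -1.

f: a_k = -1, -4, -16, -64, -256, -1024, -4096, -16384, …
L₀ from L_f via x↦r, Dx↦r'^{-1}Dx.
h=∫₀ˣh₀: take L = L₀·Dx.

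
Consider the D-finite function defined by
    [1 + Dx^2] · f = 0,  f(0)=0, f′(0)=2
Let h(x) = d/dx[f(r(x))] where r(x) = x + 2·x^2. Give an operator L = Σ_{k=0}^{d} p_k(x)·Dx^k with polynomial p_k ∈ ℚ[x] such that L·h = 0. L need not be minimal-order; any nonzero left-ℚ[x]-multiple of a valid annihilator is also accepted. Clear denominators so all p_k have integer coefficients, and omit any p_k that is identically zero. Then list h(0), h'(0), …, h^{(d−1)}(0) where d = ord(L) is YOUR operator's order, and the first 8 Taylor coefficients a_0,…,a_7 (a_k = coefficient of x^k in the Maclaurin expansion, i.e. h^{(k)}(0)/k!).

L = (49 + 16·x + 96·x^2 + 256·x^3 + 256·x^4) + (-12 - 48·x)·Dx + (1 + 8·x + 16·x^2)·Dx^2  (order 2).
h: a_k = 2, 8, -1, -8, -239/12, -15, 1679/360, 478/45, …
ICs: h(0) = 2, h′(0) = 8.

f: a_k = 0, 2, 0, -1/3, 0, 1/60, 0, -1/2520, …
L₀ from L_f via x↦r, Dx↦r'^{-1}Dx.
Differentiate: ansatz ord ≤ ord L₀ ⇒ L.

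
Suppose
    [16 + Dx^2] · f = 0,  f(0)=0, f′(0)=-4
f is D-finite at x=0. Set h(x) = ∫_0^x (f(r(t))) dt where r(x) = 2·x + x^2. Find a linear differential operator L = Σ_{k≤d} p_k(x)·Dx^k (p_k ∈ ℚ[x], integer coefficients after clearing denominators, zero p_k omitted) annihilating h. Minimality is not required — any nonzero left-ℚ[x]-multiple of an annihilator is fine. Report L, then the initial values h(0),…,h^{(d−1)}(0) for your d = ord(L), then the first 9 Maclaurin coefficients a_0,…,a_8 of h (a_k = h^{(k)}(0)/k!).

f: a_k = 0, -4, 0, 32/3, 0, -128/15, 0, 1024/315, 0, …
L₀ from L_f via x↦r, Dx↦r'^{-1}Dx.
h=∫h₀ ⇒ L = L₀·Dx.
L = (64 + 192·x + 192·x^2 + 64·x^3)·Dx - Dx^2 + (1 + x)·Dx^3  (order 3).
h: a_k = 0, 0, -4, -4/3, 64/3, 128/5, -1568/45, -96, -10496/315, …
ICs: h(0) = 0, h′(0) = 0, h′′(0) = -8.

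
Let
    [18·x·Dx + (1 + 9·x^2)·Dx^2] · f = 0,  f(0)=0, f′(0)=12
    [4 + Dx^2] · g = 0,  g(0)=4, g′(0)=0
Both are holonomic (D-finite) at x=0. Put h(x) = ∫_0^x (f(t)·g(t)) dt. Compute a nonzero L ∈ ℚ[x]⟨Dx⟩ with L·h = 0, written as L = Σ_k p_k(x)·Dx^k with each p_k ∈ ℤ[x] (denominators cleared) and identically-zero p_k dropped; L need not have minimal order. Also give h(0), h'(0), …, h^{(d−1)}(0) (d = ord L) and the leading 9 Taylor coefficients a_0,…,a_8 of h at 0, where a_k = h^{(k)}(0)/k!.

f: a_k = 0, 12, 0, -36, 0, 972/5, 0, -8748/7, 0, …
g: a_k = 4, 0, -8, 0, 8/3, 0, -16/45, 0, 8/315, …
L₀ := L_f ⊗_s L_g (sym. prod.), ord ≤ 4.
h=∫₀ˣh₀: take L = L₀·Dx.
L = (2080 + 50256·x^2 + 89424·x^4 + 186624·x^6 + 419904·x^8)·Dx + (3168·x + 38880·x^3 + 139968·x^5 + 419904·x^7)·Dx^2 + (572 + 13788·x^2 + 33048·x^4 + 93312·x^6 + 209952·x^8)·Dx^3 + (792·x + 9720·x^3 + 34992·x^5 + 104976·x^7)·Dx^4 + (13 + 306·x^2 + 2673·x^4 + 11664·x^6 + 26244·x^8)·Dx^5  (order 5).
h: a_k = 0, 0, 24, 0, -60, 0, 2744/15, 0, -87338/105, …
ICs: h(0) = 0, h′(0) = 0, h′′(0) = 48, h′′′(0) = 0, h′′′′(0) = -1440.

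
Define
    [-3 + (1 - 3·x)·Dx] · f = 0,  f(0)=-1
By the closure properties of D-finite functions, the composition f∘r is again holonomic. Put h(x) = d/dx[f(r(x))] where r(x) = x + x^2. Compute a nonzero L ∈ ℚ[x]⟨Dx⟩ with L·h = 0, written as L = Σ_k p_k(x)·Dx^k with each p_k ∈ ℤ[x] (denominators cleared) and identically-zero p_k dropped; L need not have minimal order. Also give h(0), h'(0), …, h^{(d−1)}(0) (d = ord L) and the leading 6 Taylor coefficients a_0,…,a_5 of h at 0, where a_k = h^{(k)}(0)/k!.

f: a_k = -1, -3, -9, -27, -81, -243, …
h₀=f(r): pull back L_f along r ⇒ L₀.
Derive L from L₀ (diff closure).
L = (8 + 18·x + 18·x^2) + (-1 + x + 9·x^2 + 6·x^3)·Dx  (order 1).
h: a_k = -3, -24, -135, -684, -3240, -14742, …
ICs: h(0) = -3.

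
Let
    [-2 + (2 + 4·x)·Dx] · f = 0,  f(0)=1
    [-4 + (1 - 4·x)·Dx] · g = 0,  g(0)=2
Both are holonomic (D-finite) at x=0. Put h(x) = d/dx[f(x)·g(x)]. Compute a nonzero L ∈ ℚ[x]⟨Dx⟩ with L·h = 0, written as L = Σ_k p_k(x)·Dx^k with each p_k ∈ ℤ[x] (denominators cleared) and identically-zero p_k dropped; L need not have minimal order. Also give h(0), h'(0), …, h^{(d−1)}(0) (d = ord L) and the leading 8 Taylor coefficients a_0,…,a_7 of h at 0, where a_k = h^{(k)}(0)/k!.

f: a_k = 1, 1, -1/2, 1/2, -5/8, 7/8, -21/16, 33/16, …
g: a_k = 2, 8, 32, 128, 512, 2048, 8192, 32768, …
h₀=f·g: eliminate ⇒ L₀, order ≤ 1·1.
Derive L from L₀ (diff closure).
L = (39 + 120·x + 48·x^2) + (-5 + 6·x + 48·x^2 + 32·x^3)·Dx  (order 1).
h: a_k = 10, 78, 471, 2507, 50175/4, 240777/4, 2247483/8, 10273779/8, …
ICs: h(0) = 10.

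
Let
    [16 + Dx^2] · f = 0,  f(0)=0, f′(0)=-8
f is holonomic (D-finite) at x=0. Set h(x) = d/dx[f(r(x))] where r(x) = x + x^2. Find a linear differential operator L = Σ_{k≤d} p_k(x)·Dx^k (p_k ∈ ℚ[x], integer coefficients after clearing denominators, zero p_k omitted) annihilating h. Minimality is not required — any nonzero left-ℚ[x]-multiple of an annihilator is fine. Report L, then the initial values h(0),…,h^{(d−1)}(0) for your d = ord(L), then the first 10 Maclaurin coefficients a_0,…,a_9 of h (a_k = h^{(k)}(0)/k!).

L = (28 + 128·x + 384·x^2 + 512·x^3 + 256·x^4) + (-6 - 12·x)·Dx + (1 + 4·x + 4·x^2)·Dx^2  (order 2).
h: a_k = -8, -16, 64, 256, 704/3, -384, -51712/45, -45056/45, 141056/315, 13824/7, …
ICs: h(0) = -8, h′(0) = -16.

f: a_k = 0, -8, 0, 64/3, 0, -256/15, 0, 2048/315, 0, -4096/2835, …
f∘r: x↦r, Dx↦Dx/r' in L_f ⇒ L₀.
Differentiate: ansatz ord ≤ ord L₀ ⇒ L.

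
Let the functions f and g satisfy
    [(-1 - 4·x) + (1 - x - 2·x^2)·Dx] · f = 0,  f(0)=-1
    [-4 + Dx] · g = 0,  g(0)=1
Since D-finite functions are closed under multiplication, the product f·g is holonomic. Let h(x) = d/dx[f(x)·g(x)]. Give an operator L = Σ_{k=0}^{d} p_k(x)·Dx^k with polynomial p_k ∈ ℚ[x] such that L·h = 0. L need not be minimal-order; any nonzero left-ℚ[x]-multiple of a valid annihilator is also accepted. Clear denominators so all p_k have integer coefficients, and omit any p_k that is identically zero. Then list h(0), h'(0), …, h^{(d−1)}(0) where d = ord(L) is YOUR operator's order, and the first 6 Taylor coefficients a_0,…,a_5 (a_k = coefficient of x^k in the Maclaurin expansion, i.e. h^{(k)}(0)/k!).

f: a_k = -1, -1, -3, -5, -11, -21, …
g: a_k = 1, 4, 8, 32/3, 32/3, 128/15, …
h₀=f·g: eliminate ⇒ L₀, order ≤ 1·1.
h₀' ⇒ L via d/dx closure of L₀.
L = (30 + 4·x - 72·x^2 + 64·x^4) + (-5 + 5·x + 18·x^2 - 8·x^3 - 16·x^4)·Dx  (order 1).
h: a_k = -5, -30, -107, -916/3, -781, -5662/3, …
ICs: h(0) = -5.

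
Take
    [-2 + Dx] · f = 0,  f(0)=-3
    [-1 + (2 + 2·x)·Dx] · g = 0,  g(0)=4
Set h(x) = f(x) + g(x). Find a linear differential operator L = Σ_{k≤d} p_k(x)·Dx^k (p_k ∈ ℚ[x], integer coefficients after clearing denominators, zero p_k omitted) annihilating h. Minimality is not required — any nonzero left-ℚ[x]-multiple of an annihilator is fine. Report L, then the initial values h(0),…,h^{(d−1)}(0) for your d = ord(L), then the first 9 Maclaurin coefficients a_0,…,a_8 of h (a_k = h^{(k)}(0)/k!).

L = (10 + 8·x) + (-17 - 32·x - 16·x^2)·Dx + (6 + 14·x + 8·x^2)·Dx^2  (order 2).
h: a_k = 1, -4, -13/2, -15/4, -69/32, -221/320, -1339/3840, -631/53760, -61429/860160, …
ICs: h(0) = 1, h′(0) = -4.

f: a_k = -3, -6, -6, -4, -2, -4/5, -4/15, -8/105, -2/105, …
g: a_k = 4, 2, -1/2, 1/4, -5/32, 7/64, -21/256, 33/512, -429/8192, …
f+g: L₀ = lclm(L_f,L_g), ord ≤ 1+1.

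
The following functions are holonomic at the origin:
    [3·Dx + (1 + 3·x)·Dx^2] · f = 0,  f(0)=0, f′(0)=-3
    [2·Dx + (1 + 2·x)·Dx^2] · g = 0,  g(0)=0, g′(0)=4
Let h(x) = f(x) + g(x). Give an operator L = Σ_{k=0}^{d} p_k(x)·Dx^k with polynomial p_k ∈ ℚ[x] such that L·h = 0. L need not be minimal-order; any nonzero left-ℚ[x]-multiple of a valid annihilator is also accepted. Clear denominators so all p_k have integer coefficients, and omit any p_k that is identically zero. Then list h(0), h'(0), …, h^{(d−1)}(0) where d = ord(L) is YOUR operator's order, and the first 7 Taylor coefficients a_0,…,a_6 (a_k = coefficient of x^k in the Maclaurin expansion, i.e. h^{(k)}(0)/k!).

f: a_k = 0, -3, 9/2, -9, 81/4, -243/5, 243/2, …
g: a_k = 0, 4, -4, 16/3, -8, 64/5, -64/3, …
L₀ := lclm(L_f,L_g); ord L₀ ≤ 2+2.
L = 12·Dx + (10 + 24·x)·Dx^2 + (1 + 5·x + 6·x^2)·Dx^3  (order 3).
h: a_k = 0, 1, 1/2, -11/3, 49/4, -179/5, 601/6, …
ICs: h(0) = 0, h′(0) = 1, h′′(0) = 1.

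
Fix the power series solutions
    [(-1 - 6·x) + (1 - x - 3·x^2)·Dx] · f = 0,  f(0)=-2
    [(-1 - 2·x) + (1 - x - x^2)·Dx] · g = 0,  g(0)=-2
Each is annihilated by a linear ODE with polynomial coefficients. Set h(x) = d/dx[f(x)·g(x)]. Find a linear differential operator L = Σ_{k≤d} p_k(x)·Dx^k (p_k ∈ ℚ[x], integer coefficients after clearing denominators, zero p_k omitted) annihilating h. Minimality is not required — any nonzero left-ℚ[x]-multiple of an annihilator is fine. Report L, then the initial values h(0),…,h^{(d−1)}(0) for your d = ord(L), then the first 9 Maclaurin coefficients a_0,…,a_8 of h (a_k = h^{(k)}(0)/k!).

f: a_k = -2, -2, -8, -14, -38, -80, -194, -434, -1016, …
g: a_k = -2, -2, -4, -6, -10, -16, -26, -42, -68, …
f·g: L₀ = L_f ⊗_s L_g, ord ≤ 1·1.
Derive L from L₀ (diff closure).
L = (7 + 6·x - 15·x^2 - 108·x^3 + 15·x^4 + 180·x^5 + 90·x^6) + (-1 - x + 15·x^2 - x^3 - 45·x^4 - 3·x^5 + 42·x^6 + 18·x^7)·Dx  (order 1).
h: a_k = 8, 56, 192, 672, 1960, 5688, 15456, 41504, 108288, …
ICs: h(0) = 8.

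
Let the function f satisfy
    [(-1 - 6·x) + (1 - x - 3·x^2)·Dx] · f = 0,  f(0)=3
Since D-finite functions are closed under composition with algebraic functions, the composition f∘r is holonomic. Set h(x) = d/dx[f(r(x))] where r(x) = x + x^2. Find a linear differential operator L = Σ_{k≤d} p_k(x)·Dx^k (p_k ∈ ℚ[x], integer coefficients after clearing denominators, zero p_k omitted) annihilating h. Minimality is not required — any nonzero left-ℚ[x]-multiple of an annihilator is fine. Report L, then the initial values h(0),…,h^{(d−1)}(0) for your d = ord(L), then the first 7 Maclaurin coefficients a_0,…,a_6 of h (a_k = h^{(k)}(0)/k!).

f: a_k = 3, 3, 12, 21, 57, 120, 291, …
f∘r: x↦r, Dx↦Dx/r' in L_f ⇒ L₀.
h₀' ⇒ L via d/dx closure of L₀.
L = (10 + 60·x + 168·x^2 + 396·x^3 + 648·x^4 + 540·x^5 + 180·x^6) + (-1 - 7·x - 6·x^2 + 44·x^3 + 135·x^4 + 180·x^5 + 126·x^6 + 36·x^7)·Dx  (order 1).
h: a_k = 3, 30, 135, 528, 2055, 7524, 26775, …
ICs: h(0) = 3.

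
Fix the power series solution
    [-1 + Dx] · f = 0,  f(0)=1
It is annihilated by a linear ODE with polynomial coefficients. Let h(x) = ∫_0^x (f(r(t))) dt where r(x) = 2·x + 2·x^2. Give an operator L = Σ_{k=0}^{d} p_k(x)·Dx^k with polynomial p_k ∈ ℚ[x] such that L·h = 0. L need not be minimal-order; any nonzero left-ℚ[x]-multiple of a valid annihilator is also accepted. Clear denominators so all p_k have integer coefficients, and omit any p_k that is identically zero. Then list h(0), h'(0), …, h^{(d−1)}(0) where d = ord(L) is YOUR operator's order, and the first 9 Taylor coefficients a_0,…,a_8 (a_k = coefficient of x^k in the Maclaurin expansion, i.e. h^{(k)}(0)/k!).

L = (-2 - 4·x)·Dx + Dx^2  (order 2).
h: a_k = 0, 1, 1, 4/3, 4/3, 4/3, 52/45, 304/315, 232/315, …
ICs: h(0) = 0, h′(0) = 1.

f: a_k = 1, 1, 1/2, 1/6, 1/24, 1/120, 1/720, 1/5040, 1/40320, …
Substitute x→r, Dx→(1/r')Dx; clear ⇒ L₀.
h=∫h₀ ⇒ L = L₀·Dx.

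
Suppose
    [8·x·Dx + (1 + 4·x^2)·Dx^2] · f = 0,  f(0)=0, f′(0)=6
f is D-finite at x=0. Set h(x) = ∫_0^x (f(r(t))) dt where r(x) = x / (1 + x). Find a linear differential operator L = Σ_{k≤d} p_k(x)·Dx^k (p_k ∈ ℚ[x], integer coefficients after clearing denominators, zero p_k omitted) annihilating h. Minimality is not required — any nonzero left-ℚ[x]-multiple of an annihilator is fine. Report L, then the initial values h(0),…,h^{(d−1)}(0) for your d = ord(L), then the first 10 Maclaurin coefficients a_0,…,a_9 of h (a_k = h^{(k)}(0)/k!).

f: a_k = 0, 6, 0, -8, 0, 96/5, 0, -384/7, 0, 512/3, …
Substitute x→r, Dx→(1/r')Dx; clear ⇒ L₀.
h=∫h₀ ⇒ L = L₀·Dx.
L = (2 + 10·x)·Dx^2 + (1 + 2·x + 5·x^2)·Dx^3  (order 3).
h: a_k = 0, 0, 3, -2, -1/2, 18/5, -19/5, -22/7, 417/28, -14, …
ICs: h(0) = 0, h′(0) = 0, h′′(0) = 6.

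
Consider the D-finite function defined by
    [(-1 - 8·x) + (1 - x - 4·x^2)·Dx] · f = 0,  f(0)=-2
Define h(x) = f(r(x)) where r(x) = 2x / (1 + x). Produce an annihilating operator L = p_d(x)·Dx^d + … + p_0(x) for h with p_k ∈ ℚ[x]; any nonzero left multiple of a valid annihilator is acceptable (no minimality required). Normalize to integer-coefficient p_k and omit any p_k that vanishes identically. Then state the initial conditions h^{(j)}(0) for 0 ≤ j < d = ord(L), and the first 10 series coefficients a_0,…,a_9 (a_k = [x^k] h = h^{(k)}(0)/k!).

f: a_k = -2, -2, -10, -18, -58, -130, -362, -882, -2330, -5858, …
f∘r: x↦r, Dx↦Dx/r' in L_f ⇒ L₀.
L = (2 + 34·x) + (-1 - x + 17·x^2 + 17·x^3)·Dx  (order 1).
h: a_k = -2, -4, -36, -68, -612, -1156, -10404, -19652, -176868, -334084, …
ICs: h(0) = -2.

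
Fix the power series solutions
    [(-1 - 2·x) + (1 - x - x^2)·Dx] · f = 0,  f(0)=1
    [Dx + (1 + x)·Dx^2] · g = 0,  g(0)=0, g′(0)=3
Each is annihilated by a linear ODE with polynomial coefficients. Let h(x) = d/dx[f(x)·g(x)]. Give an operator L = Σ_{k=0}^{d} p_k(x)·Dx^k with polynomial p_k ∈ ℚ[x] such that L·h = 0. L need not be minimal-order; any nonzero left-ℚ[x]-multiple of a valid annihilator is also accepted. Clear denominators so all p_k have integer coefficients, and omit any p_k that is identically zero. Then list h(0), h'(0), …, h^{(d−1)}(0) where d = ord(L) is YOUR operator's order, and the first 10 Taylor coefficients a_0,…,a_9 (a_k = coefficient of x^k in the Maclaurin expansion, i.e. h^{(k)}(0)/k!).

f: a_k = 1, 1, 2, 3, 5, 8, 13, 21, 34, 55, …
g: a_k = 0, 3, -3/2, 1, -3/4, 3/5, -1/2, 3/7, -3/8, 1/3, …
L₀ := L_f ⊗_s L_g (sym. prod.), ord ≤ 2.
Differentiate: ansatz ord ≤ ord L₀ ⇒ L.
L = (26 + 54·x + 36·x^2) + (7 + 37·x + 60·x^2 + 28·x^3)·Dx + (-3 - 4·x + 6·x^2 + 11·x^3 + 4·x^4)·Dx^2  (order 2).
h: a_k = 3, 3, 33/2, 25, 247/4, 543/5, 4323/20, 13609/35, 40227/56, 26905/21, …
ICs: h(0) = 3, h′(0) = 3.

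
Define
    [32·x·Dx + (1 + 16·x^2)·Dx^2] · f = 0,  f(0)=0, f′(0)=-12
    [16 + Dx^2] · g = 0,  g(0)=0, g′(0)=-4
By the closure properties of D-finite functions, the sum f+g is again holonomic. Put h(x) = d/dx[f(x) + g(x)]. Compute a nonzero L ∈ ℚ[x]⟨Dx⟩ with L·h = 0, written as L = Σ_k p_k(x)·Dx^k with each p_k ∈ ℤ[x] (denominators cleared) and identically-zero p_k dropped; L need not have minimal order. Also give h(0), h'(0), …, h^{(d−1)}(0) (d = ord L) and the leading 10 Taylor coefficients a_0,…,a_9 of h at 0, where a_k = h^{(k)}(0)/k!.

f: a_k = 0, -12, 0, 64, 0, -3072/5, 0, 49152/7, 0, -262144/3, …
g: a_k = 0, -4, 0, 32/3, 0, -128/15, 0, 1024/315, 0, -2048/2835, …
L₀ := lclm(L_f,L_g); ord L₀ ≤ 2+2.
h=h₀': d/dx-closure on L₀ ⇒ L.
L = (-5632·x + 114688·x^3 + 131072·x^5) + (-16 + 1792·x^2 + 36864·x^4 + 65536·x^6)·Dx + (-352·x + 7168·x^3 + 8192·x^5)·Dx^2 + (-1 + 112·x^2 + 2304·x^4 + 4096·x^6)·Dx^3  (order 3).
h: a_k = -16, 0, 224, 0, -9344/3, 0, 2212864/45, 0, -247728128/315, 0, …
ICs: h(0) = -16, h′(0) = 0, h′′(0) = 448.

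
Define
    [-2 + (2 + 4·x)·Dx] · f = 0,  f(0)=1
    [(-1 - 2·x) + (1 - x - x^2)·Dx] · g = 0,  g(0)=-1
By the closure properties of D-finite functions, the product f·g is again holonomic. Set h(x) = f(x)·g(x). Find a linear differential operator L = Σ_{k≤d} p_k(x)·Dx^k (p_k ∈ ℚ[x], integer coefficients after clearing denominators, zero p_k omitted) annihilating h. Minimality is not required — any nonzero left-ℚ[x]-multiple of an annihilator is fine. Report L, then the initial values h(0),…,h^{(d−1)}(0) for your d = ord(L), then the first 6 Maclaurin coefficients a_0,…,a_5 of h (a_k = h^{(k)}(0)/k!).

L = (2 + 3·x + 3·x^2) + (-1 - x + 3·x^2 + 2·x^3)·Dx  (order 1).
h: a_k = -1, -2, -5/2, -5, -55/8, -51/4, …
ICs: h(0) = -1.

f: a_k = 1, 1, -1/2, 1/2, -5/8, 7/8, …
g: a_k = -1, -1, -2, -3, -5, -8, …
f·g: L₀ = L_f ⊗_s L_g, ord ≤ 1·1.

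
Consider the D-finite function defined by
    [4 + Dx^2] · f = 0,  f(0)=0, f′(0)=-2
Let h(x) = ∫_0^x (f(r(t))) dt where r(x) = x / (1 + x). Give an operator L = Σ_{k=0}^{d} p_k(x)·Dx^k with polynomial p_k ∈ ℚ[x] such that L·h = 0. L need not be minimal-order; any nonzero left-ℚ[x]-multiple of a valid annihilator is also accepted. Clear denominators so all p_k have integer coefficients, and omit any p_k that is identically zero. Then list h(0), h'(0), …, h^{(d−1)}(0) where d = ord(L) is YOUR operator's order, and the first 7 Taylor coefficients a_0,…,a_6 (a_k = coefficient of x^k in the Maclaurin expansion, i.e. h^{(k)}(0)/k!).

f: a_k = 0, -2, 0, 4/3, 0, -4/15, 0, …
Substitute x→r, Dx→(1/r')Dx; clear ⇒ L₀.
h=∫h₀ ⇒ L = L₀·Dx.
L = 4·Dx + (2 + 6·x + 6·x^2 + 2·x^3)·Dx^2 + (1 + 4·x + 6·x^2 + 4·x^3 + x^4)·Dx^3  (order 3).
h: a_k = 0, 0, -1, 2/3, -1/6, -2/5, 43/45, …
ICs: h(0) = 0, h′(0) = 0, h′′(0) = -2.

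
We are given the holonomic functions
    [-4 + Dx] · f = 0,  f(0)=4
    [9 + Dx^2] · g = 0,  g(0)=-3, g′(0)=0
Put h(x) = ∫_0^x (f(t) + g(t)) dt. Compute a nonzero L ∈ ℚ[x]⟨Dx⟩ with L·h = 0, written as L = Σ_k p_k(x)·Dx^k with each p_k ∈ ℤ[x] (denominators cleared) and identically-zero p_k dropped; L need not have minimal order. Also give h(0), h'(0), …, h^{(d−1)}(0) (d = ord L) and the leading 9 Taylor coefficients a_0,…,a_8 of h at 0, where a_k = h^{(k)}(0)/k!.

f: a_k = 4, 16, 32, 128/3, 128/3, 512/15, 1024/45, 4096/315, 2048/315, …
g: a_k = -3, 0, 27/2, 0, -81/8, 0, 243/80, 0, -2187/4480, …
f+g: L₀ = lclm(L_f,L_g), ord ≤ 1+2.
h=∫₀ˣh₀: take L = L₀·Dx.
L = -36·Dx + 9·Dx^2 - 4·Dx^3 + Dx^4  (order 4).
h: a_k = 0, 1, 8, 91/6, 32/3, 781/120, 256/45, 2653/720, 512/315, …
ICs: h(0) = 0, h′(0) = 1, h′′(0) = 16, h′′′(0) = 91.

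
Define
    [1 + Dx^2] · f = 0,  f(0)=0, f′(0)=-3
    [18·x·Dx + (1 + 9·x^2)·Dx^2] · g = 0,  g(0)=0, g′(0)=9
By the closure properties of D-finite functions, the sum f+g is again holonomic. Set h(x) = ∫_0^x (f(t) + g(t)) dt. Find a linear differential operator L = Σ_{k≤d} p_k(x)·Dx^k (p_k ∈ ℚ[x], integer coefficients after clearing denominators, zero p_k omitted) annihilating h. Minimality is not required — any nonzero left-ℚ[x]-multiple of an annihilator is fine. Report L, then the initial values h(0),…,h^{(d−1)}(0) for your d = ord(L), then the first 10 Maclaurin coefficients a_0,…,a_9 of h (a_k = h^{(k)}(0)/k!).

L = (-1926·x + 17820·x^3 + 1458·x^5)·Dx^2 + (-17 + 351·x^2 + 4617·x^4 + 729·x^6)·Dx^3 + (-1926·x + 17820·x^3 + 1458·x^5)·Dx^4 + (-17 + 351·x^2 + 4617·x^4 + 729·x^6)·Dx^5  (order 5).
h: a_k = 0, 0, 3, 0, -53/8, 0, 5831/240, 0, -1574639/13440, 0, …
ICs: h(0) = 0, h′(0) = 0, h′′(0) = 6, h′′′(0) = 0, h′′′′(0) = -159.

f: a_k = 0, -3, 0, 1/2, 0, -1/40, 0, 1/1680, 0, -1/120960, …
g: a_k = 0, 9, 0, -27, 0, 729/5, 0, -6561/7, 0, 6561, …
L₀ := lclm(L_f,L_g); ord L₀ ≤ 2+2.
Integrate: L := L₀·Dx.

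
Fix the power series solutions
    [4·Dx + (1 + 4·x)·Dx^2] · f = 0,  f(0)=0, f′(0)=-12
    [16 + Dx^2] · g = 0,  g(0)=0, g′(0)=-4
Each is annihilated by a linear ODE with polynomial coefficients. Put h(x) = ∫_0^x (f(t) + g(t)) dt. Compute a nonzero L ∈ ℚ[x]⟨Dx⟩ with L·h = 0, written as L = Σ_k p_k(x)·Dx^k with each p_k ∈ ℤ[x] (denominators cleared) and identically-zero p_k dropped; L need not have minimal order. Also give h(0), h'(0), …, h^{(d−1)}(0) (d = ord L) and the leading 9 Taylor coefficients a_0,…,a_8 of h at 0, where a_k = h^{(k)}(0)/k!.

L = (448 + 512·x + 1024·x^2)·Dx^2 + (48 + 320·x + 768·x^2 + 1024·x^3)·Dx^3 + (28 + 32·x + 64·x^2)·Dx^4 + (3 + 20·x + 48·x^2 + 64·x^3)·Dx^5  (order 5).
h: a_k = 0, 0, -8, 8, -40/3, 192/5, -4672/45, 2048/7, -276352/315, …
ICs: h(0) = 0, h′(0) = 0, h′′(0) = -16, h′′′(0) = 48, h′′′′(0) = -320.

f: a_k = 0, -12, 24, -64, 192, -3072/5, 2048, -49152/7, 24576, …
g: a_k = 0, -4, 0, 32/3, 0, -128/15, 0, 1024/315, 0, …
L₀ := lclm(L_f,L_g); ord L₀ ≤ 2+2.
Integrate: L := L₀·Dx.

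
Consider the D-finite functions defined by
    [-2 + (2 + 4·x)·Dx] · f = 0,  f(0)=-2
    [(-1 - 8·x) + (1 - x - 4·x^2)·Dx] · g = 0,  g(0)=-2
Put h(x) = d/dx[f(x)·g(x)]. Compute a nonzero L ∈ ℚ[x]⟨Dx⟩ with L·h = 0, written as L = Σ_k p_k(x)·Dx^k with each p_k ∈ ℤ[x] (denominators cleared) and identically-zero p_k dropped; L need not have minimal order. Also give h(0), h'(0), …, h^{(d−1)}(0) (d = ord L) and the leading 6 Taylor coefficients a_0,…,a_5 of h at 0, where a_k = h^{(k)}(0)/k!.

f: a_k = -2, -2, 1, -1, 5/4, -7/4, …
g: a_k = -2, -2, -10, -18, -58, -130, …
Sym-product of L_f,L_g gives L₀ (≤ ord 1).
h=h₀': d/dx-closure on L₀ ⇒ L.
L = (11 + 84·x + 243·x^2 + 360·x^3 + 240·x^4) + (-2 - 11·x - 9·x^2 + 58·x^3 + 144·x^4 + 96·x^5)·Dx  (order 1).
h: a_k = 8, 44, 168, 566, 1845, 11157/2, …
ICs: h(0) = 8.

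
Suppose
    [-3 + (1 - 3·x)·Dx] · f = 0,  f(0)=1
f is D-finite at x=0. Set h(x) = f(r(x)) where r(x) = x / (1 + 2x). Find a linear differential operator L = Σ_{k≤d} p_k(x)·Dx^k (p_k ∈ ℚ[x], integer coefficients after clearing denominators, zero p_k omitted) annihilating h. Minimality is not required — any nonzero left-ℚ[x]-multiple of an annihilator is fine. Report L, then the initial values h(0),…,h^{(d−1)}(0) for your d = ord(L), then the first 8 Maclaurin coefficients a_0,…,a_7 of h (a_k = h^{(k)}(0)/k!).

L = 3 + (-1 - x + 2·x^2)·Dx  (order 1).
h: a_k = 1, 3, 3, 3, 3, 3, 3, 3, …
ICs: h(0) = 1.

f: a_k = 1, 3, 9, 27, 81, 243, 729, 2187, …
L₀ from L_f via x↦r, Dx↦r'^{-1}Dx.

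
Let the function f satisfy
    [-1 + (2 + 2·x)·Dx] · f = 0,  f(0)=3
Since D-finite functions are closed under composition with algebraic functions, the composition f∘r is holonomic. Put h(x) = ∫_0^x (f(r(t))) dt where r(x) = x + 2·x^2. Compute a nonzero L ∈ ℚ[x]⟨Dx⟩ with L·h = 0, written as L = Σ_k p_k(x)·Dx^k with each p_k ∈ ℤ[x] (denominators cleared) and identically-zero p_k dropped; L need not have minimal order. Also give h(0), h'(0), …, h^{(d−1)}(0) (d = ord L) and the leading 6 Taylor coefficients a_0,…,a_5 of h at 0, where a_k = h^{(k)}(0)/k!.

f: a_k = 3, 3/2, -3/8, 3/16, -15/128, 21/256, …
L₀ from L_f via x↦r, Dx↦r'^{-1}Dx.
Integrate: L := L₀·Dx.
L = (-1 - 4·x)·Dx + (2 + 2·x + 4·x^2)·Dx^2  (order 2).
h: a_k = 0, 3, 3/4, 7/8, -21/64, -63/640, …
ICs: h(0) = 0, h′(0) = 3.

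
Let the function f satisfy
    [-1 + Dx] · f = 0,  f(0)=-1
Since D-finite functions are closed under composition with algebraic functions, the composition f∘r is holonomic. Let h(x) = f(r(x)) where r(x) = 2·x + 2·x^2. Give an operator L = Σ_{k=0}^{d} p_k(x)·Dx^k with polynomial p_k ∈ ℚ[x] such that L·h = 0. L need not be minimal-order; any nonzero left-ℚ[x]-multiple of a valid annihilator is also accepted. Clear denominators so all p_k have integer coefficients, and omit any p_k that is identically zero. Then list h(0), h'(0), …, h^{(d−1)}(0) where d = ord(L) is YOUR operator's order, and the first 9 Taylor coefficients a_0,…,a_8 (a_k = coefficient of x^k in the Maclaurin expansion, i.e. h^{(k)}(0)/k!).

L = (-2 - 4·x) + Dx  (order 1).
h: a_k = -1, -2, -4, -16/3, -20/3, -104/15, -304/45, -1856/315, -1528/315, …
ICs: h(0) = -1.

f: a_k = -1, -1, -1/2, -1/6, -1/24, -1/120, -1/720, -1/5040, -1/40320, …
L₀ from L_f via x↦r, Dx↦r'^{-1}Dx.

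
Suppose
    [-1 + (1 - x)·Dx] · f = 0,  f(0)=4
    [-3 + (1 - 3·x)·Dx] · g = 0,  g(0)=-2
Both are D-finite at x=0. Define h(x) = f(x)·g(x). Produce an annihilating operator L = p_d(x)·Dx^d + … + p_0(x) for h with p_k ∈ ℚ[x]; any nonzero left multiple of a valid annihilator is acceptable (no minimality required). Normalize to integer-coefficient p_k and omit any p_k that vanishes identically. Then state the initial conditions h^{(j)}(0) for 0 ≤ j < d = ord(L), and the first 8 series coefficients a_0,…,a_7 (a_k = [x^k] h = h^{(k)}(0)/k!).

L = (-4 + 6·x) + (1 - 4·x + 3·x^2)·Dx  (order 1).
h: a_k = -8, -32, -104, -320, -968, -2912, -8744, -26240, …
ICs: h(0) = -8.

f: a_k = 4, 4, 4, 4, 4, 4, 4, 4, …
g: a_k = -2, -6, -18, -54, -162, -486, -1458, -4374, …
Product ⇒ symmetric product L₀, ord ≤ 1.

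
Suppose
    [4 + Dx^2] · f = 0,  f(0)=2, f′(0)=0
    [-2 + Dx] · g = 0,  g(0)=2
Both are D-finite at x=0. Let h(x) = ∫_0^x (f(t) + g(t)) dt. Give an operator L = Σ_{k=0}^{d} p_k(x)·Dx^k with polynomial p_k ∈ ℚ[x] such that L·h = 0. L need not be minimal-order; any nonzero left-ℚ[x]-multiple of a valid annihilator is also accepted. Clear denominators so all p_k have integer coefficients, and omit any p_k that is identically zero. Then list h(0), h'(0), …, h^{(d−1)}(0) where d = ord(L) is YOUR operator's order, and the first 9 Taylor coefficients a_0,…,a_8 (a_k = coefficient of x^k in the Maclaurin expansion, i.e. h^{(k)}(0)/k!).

f: a_k = 2, 0, -4, 0, 4/3, 0, -8/45, 0, 4/315, …
g: a_k = 2, 4, 4, 8/3, 4/3, 8/15, 8/45, 16/315, 4/315, …
h₀=f+g: left-lcm gives L₀, ord ≤ 3.
h=∫₀ˣh₀: take L = L₀·Dx.
L = -8·Dx + 4·Dx^2 - 2·Dx^3 + Dx^4  (order 4).
h: a_k = 0, 4, 2, 0, 2/3, 8/15, 4/45, 0, 2/315, …
ICs: h(0) = 0, h′(0) = 4, h′′(0) = 4, h′′′(0) = 0.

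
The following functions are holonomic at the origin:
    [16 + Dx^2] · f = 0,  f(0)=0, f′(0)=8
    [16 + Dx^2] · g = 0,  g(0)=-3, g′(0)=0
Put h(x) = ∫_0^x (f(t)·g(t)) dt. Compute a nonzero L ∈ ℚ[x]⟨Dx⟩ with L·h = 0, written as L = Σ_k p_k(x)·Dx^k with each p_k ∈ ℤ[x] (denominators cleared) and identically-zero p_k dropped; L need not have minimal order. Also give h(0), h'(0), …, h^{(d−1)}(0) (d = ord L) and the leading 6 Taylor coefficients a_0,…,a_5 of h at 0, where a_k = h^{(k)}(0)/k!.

L = 64·Dx^2 + Dx^4  (order 4).
h: a_k = 0, 0, -12, 0, 64, 0, …
ICs: h(0) = 0, h′(0) = 0, h′′(0) = -24, h′′′(0) = 0.

f: a_k = 0, 8, 0, -64/3, 0, 256/15, …
g: a_k = -3, 0, 24, 0, -32, 0, …
L₀ := L_f ⊗_s L_g (sym. prod.), ord ≤ 4.
h=∫h₀ ⇒ L = L₀·Dx.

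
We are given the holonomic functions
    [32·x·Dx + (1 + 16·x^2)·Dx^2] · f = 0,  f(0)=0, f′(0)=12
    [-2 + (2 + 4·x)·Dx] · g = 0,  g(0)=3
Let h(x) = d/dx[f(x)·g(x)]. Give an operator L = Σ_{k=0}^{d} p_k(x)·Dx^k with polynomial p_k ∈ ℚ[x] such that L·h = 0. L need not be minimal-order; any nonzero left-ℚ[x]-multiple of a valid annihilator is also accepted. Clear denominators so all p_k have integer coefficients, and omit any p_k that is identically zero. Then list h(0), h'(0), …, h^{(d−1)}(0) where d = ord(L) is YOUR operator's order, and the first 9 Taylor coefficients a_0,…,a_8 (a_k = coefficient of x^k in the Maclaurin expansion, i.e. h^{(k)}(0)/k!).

L = (29 + 320·x - 1120·x^2 - 3072·x^3 - 768·x^4) + (38 + 300·x - 576·x^2 - 6656·x^3 - 10752·x^4 - 3072·x^5)·Dx + (3 - 20·x - 84·x^2 - 512·x^3 - 2176·x^4 - 3072·x^5 - 1024·x^6)·Dx^2  (order 2).
h: a_k = 36, 72, -630, -696, 19167/2, 53361/5, -3067959/20, -5666442/35, 547658325/224, …
ICs: h(0) = 36, h′(0) = 72.

f: a_k = 0, 12, 0, -64, 0, 3072/5, 0, -49152/7, 0, …
g: a_k = 3, 3, -3/2, 3/2, -15/8, 21/8, -63/16, 99/16, -1287/128, …
L₀ := L_f ⊗_s L_g (sym. prod.), ord ≤ 2.
Differentiate: ansatz ord ≤ ord L₀ ⇒ L.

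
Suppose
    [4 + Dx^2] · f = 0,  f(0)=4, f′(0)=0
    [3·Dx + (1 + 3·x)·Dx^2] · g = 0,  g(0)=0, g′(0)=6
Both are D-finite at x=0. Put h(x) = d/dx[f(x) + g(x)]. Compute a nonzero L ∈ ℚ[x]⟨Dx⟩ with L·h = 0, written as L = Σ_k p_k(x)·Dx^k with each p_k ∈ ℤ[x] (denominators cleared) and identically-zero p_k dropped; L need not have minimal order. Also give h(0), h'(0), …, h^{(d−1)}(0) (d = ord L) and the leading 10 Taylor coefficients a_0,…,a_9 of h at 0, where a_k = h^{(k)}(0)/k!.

L = (348 + 144·x + 216·x^2) + (44 + 180·x + 216·x^2 + 216·x^3)·Dx + (87 + 36·x + 54·x^2)·Dx^2 + (11 + 45·x + 54·x^2 + 54·x^3)·Dx^3  (order 3).
h: a_k = 6, -34, 54, -454/3, 486, -21902/15, 4374, -4133366/315, 39366, -334807862/2835, …
ICs: h(0) = 6, h′(0) = -34, h′′(0) = 108.

f: a_k = 4, 0, -8, 0, 8/3, 0, -16/45, 0, 8/315, 0, …
g: a_k = 0, 6, -9, 18, -81/2, 486/5, -243, 4374/7, -6561/4, 4374, …
h₀=f+g: left-lcm gives L₀, ord ≤ 4.
Derive L from L₀ (diff closure).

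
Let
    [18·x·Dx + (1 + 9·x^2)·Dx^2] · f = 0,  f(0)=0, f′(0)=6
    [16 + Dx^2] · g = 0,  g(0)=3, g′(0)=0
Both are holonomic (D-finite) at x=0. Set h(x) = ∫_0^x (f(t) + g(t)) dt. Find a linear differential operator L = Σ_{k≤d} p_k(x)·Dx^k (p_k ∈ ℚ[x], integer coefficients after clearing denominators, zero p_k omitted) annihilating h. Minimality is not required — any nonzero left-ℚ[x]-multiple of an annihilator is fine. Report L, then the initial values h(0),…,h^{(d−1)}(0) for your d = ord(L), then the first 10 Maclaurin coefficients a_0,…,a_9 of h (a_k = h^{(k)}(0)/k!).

f: a_k = 0, 6, 0, -18, 0, 486/5, 0, -4374/7, 0, 4374, …
g: a_k = 3, 0, -24, 0, 32, 0, -256/15, 0, 512/105, 0, …
h₀=f+g: left-lcm gives L₀, ord ≤ 4.
h=∫h₀ ⇒ L = L₀·Dx.
L = (-13248·x + 181440·x^3 + 186624·x^5)·Dx^2 + (-16 + 6048·x^2 + 66096·x^4 + 93312·x^6)·Dx^3 + (-828·x + 11340·x^3 + 11664·x^5)·Dx^4 + (-1 + 378·x^2 + 4131·x^4 + 5832·x^6)·Dx^5  (order 5).
h: a_k = 0, 3, 3, -8, -9/2, 32/5, 81/5, -256/105, -2187/28, 512/945, …
ICs: h(0) = 0, h′(0) = 3, h′′(0) = 6, h′′′(0) = -48, h′′′′(0) = -108.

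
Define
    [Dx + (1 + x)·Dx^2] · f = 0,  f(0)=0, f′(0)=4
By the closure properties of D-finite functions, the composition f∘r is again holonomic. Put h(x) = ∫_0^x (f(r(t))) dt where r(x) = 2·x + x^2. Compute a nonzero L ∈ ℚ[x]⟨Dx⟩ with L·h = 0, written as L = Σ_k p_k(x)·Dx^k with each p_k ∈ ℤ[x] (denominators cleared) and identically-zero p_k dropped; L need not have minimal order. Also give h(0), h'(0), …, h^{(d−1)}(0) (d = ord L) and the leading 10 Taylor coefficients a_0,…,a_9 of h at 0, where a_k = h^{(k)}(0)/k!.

f: a_k = 0, 4, -2, 4/3, -1, 4/5, -2/3, 4/7, -1/2, 4/9, …
f∘r: x↦r, Dx↦Dx/r' in L_f ⇒ L₀.
∫: right-multiply L₀ by Dx.
L = Dx^2 + (1 + x)·Dx^3  (order 3).
h: a_k = 0, 0, 4, -4/3, 2/3, -2/5, 4/15, -4/21, 1/7, -1/9, …
ICs: h(0) = 0, h′(0) = 0, h′′(0) = 8.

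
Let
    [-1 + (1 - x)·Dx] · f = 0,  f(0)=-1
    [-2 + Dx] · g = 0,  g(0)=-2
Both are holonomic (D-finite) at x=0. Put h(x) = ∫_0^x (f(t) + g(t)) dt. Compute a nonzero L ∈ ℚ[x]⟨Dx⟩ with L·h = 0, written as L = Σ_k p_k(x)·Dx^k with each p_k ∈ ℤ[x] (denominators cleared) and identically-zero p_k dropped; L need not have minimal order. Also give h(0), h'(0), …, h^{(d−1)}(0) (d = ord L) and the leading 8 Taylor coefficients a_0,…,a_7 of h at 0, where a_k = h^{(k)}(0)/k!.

L = -4·x·Dx + (-2 + 8·x - 4·x^2)·Dx^2 + (1 - 3·x + 2·x^2)·Dx^3  (order 3).
h: a_k = 0, -3, -5/2, -5/3, -11/12, -7/15, -23/90, -53/315, …
ICs: h(0) = 0, h′(0) = -3, h′′(0) = -5.

f: a_k = -1, -1, -1, -1, -1, -1, -1, -1, …
g: a_k = -2, -4, -4, -8/3, -4/3, -8/15, -8/45, -16/315, …
f+g: L₀ = lclm(L_f,L_g), ord ≤ 1+1.
∫: right-multiply L₀ by Dx.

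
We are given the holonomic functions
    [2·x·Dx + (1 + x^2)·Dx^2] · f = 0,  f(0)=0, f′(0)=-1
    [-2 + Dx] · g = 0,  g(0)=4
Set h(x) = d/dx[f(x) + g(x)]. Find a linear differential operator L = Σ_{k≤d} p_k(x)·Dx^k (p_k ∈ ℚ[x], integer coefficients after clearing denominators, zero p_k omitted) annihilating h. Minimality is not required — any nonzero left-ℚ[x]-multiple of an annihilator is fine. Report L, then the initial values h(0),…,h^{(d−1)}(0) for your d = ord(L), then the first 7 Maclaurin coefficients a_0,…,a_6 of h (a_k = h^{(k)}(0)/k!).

f: a_k = 0, -1, 0, 1/3, 0, -1/5, 0, …
g: a_k = 4, 8, 8, 16/3, 8/3, 16/15, 16/45, …
h₀=f+g: left-lcm gives L₀, ord ≤ 3.
h=h₀': d/dx-closure on L₀ ⇒ L.
L = (2 - 4·x - 6·x^2 - 4·x^3) + (-3 - x^2 - 2·x^4)·Dx + (1 + x + 2·x^2 + x^3 + x^4)·Dx^2  (order 2).
h: a_k = 7, 16, 17, 32/3, 13/3, 32/15, 77/45, …
ICs: h(0) = 7, h′(0) = 16.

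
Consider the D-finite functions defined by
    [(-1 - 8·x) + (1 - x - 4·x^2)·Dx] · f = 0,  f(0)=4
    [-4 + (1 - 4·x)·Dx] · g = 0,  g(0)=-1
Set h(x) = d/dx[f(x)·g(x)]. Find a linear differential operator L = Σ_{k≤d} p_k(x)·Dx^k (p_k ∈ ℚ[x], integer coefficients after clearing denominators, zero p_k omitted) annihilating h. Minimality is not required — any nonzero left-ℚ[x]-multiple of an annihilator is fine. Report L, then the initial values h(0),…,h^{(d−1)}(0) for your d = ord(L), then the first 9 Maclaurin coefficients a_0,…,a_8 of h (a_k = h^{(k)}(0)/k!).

f: a_k = 4, 4, 20, 36, 116, 260, 724, 1764, 4660, …
g: a_k = -1, -4, -16, -64, -256, -1024, -4096, -16384, -65536, …
Sym-product of L_f,L_g gives L₀ (≤ ord 1).
h₀' ⇒ L via d/dx closure of L₀.
L = (50 - 96·x - 480·x^2 + 3072·x^4) + (-5 + 25·x + 48·x^2 - 320·x^3 + 768·x^5)·Dx  (order 1).
h: a_k = -20, -200, -1308, -7440, -38500, -189144, -895020, -4128800, -18685044, …
ICs: h(0) = -20.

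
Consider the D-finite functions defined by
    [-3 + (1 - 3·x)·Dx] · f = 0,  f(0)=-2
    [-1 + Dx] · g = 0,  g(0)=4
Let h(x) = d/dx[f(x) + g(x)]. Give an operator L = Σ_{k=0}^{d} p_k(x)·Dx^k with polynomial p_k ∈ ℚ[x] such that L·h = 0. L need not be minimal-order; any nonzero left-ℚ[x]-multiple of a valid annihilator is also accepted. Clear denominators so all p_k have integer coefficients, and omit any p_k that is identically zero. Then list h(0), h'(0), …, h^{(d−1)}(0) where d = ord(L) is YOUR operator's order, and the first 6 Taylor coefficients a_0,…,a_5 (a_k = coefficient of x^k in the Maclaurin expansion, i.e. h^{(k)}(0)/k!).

L = (48 + 18·x) + (-53 - 6·x + 9·x^2)·Dx + (5 - 12·x - 9·x^2)·Dx^2  (order 2).
h: a_k = -2, -32, -160, -1942/3, -14579/6, -262439/30, …
ICs: h(0) = -2, h′(0) = -32.

f: a_k = -2, -6, -18, -54, -162, -486, …
g: a_k = 4, 4, 2, 2/3, 1/6, 1/30, …
Weyl lclm of L_f,L_g ⇒ L₀ (ord ≤ 2).
h=h₀': d/dx-closure on L₀ ⇒ L.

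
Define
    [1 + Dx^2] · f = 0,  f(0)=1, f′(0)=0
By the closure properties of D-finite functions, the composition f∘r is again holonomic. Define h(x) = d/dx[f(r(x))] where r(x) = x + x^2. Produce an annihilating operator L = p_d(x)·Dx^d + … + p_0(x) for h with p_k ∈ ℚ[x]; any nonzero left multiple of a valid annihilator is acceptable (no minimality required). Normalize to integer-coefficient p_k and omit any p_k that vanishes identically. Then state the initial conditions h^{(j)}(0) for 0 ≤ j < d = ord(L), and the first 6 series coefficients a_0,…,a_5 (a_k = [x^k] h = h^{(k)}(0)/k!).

f: a_k = 1, 0, -1/2, 0, 1/24, 0, …
Substitute x→r, Dx→(1/r')Dx; clear ⇒ L₀.
Derive L from L₀ (diff closure).
L = (13 + 8·x + 24·x^2 + 32·x^3 + 16·x^4) + (-6 - 12·x)·Dx + (1 + 4·x + 4·x^2)·Dx^2  (order 2).
h: a_k = 0, -1, -3, -11/6, 5/6, 179/120, …
ICs: h(0) = 0, h′(0) = -1.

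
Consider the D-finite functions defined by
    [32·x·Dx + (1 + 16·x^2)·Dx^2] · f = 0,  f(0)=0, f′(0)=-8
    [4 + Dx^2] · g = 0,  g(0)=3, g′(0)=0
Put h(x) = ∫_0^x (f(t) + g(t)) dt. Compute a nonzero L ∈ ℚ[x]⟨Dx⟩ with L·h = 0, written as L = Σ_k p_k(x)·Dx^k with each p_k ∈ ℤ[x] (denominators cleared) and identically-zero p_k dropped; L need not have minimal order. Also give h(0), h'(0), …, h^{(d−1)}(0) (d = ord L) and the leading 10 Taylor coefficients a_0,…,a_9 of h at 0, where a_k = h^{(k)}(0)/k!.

f: a_k = 0, -8, 0, 128/3, 0, -2048/5, 0, 32768/7, 0, -524288/9, …
g: a_k = 3, 0, -6, 0, 2, 0, -4/15, 0, 2/105, 0, …
Weyl lclm of L_f,L_g ⇒ L₀ (ord ≤ 4).
Integrate: L := L₀·Dx.
L = (-6016·x + 102400·x^3 + 32768·x^5)·Dx^2 + (-28 + 1216·x^2 + 27648·x^4 + 16384·x^6)·Dx^3 + (-1504·x + 25600·x^3 + 8192·x^5)·Dx^4 + (-7 + 304·x^2 + 6912·x^4 + 4096·x^6)·Dx^5  (order 5).
h: a_k = 0, 3, -4, -2, 32/3, 2/5, -1024/15, -4/105, 4096/7, 2/945, …
ICs: h(0) = 0, h′(0) = 3, h′′(0) = -8, h′′′(0) = -12, h′′′′(0) = 256.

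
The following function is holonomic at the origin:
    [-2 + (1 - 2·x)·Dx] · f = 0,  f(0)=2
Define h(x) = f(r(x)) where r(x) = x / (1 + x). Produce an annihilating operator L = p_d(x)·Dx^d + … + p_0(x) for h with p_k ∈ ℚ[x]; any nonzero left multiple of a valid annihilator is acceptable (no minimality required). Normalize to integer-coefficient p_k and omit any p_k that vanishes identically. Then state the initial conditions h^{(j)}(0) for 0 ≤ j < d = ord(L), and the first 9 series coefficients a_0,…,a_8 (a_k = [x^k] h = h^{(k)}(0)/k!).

L = 2 + (-1 + x^2)·Dx  (order 1).
h: a_k = 2, 4, 4, 4, 4, 4, 4, 4, 4, …
ICs: h(0) = 2.

f: a_k = 2, 4, 8, 16, 32, 64, 128, 256, 512, …
Substitute x→r, Dx→(1/r')Dx; clear ⇒ L₀.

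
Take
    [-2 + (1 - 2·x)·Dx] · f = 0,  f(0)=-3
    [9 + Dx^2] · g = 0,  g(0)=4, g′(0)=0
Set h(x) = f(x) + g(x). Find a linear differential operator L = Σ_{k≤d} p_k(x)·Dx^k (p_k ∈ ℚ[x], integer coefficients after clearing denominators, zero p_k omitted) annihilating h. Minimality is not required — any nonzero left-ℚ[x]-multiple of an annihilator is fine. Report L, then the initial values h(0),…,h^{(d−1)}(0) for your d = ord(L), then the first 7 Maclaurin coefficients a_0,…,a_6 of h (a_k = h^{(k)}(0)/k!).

f: a_k = -3, -6, -12, -24, -48, -96, -192, …
g: a_k = 4, 0, -18, 0, 27/2, 0, -81/20, …
Sum ⇒ L₀ = lclm(L_f,L_g) in ℚ(x)⟨Dx⟩.
L = (594 - 648·x + 648·x^2) + (-153 + 630·x - 972·x^2 + 648·x^3)·Dx + (66 - 72·x + 72·x^2)·Dx^2 + (-17 + 70·x - 108·x^2 + 72·x^3)·Dx^3  (order 3).
h: a_k = 1, -6, -30, -24, -69/2, -96, -3921/20, …
ICs: h(0) = 1, h′(0) = -6, h′′(0) = -60.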